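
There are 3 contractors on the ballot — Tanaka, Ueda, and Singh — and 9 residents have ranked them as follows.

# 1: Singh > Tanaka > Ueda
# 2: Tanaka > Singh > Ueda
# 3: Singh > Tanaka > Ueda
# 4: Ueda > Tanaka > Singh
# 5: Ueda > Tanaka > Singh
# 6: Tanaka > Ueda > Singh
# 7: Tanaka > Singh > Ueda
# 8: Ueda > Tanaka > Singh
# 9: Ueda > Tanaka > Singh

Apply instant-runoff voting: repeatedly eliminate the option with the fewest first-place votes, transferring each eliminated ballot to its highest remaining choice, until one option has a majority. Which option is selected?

Round 1: Ueda 4, Tanaka 3, Singh 2. Singh has the fewest and is eliminated.
Round 2: Tanaka 5, Ueda 4. Tanaka has a majority.

Tanaka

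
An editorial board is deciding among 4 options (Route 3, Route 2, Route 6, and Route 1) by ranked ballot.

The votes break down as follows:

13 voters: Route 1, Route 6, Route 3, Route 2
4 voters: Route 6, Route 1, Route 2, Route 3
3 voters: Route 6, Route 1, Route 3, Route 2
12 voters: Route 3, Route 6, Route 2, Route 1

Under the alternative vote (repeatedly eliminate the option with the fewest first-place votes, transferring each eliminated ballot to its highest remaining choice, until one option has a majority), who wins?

Route 1

Round 1: Route 1 13, Route 3 12, Route 6 7, Route 2 0. Route 2 has the fewest and is eliminated.
Round 2: Route 1 13, Route 3 12, Route 6 7. Route 6 has the fewest and is eliminated.
Round 3: Route 1 20, Route 3 12. Route 1 has a majority.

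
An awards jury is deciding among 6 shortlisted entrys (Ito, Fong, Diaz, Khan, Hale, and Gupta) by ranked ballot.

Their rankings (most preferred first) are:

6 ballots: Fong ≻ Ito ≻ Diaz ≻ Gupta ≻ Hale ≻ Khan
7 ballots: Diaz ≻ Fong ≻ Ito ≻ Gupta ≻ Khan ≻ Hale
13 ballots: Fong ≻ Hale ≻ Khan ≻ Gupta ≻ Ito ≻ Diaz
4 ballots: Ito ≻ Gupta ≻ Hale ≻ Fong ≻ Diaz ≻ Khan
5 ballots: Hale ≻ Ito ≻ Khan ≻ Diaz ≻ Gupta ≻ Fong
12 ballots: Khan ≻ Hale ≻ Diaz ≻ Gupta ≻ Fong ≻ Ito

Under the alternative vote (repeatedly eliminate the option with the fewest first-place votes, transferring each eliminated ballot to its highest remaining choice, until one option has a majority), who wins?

Fong

Round 1: Fong 19, Khan 12, Diaz 7, Hale 5, Ito 4, Gupta 0. Gupta has the fewest and is eliminated.
Round 2: Fong 19, Khan 12, Diaz 7, Hale 5, Ito 4. Ito has the fewest and is eliminated.
Round 3: Fong 19, Khan 12, Hale 9, Diaz 7. Diaz has the fewest and is eliminated.
Round 4: Fong 26, Khan 12, Hale 9. Fong has a majority.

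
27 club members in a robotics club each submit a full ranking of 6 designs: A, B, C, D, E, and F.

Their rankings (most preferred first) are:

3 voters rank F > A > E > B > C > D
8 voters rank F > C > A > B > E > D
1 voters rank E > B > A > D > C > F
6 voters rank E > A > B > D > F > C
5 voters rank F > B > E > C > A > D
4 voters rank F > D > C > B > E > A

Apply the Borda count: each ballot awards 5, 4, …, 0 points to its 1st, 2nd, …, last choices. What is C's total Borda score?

58

Borda scores:
  A: 3·4 + 8·3 + 3 + 6·4 + 5·1 + 4·0 = 68
  B: 3·2 + 8·2 + 4 + 6·3 + 5·4 + 4·2 = 72
  C: 3·1 + 8·4 + 1 + 6·0 + 5·2 + 4·3 = 58
  D: 3·0 + 8·0 + 2 + 6·2 + 5·0 + 4·4 = 30
  E: 3·3 + 8·1 + 5 + 6·5 + 5·3 + 4·1 = 71
  F: 3·5 + 8·5 + 0 + 6·1 + 5·5 + 4·5 = 106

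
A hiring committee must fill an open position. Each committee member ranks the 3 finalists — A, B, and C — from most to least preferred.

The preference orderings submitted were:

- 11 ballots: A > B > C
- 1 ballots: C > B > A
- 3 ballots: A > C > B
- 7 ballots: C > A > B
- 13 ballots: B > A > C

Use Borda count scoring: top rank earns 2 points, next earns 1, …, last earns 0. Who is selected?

Borda scores:
  A: 11·2 + 0 + 3·2 + 7·1 + 13·1 = 48
  B: 11·1 + 1 + 3·0 + 7·0 + 13·2 = 38
  C: 11·0 + 2 + 3·1 + 7·2 + 13·0 = 19
A has the highest total.

A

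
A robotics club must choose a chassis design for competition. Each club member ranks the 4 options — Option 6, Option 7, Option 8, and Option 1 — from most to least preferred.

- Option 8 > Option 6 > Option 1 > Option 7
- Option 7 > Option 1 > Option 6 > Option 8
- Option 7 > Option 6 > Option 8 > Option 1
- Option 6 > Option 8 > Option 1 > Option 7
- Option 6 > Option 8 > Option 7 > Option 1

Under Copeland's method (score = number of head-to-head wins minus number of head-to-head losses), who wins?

Option 6

Pairwise results:
  Option 6 vs Option 7: Option 6 wins 3–2.
  Option 6 vs Option 8: Option 6 wins 4–1.
  Option 6 vs Option 1: Option 6 wins 4–1.
  Option 7 vs Option 8: Option 8 wins 3–2.
  Option 7 vs Option 1: Option 7 wins 3–2.
  Option 8 vs Option 1: Option 8 wins 4–1.
Copeland scores (wins − losses):
  Option 6: 3 − 0 = 3
  Option 7: 1 − 2 = -1
  Option 8: 2 − 1 = 1
  Option 1: 0 − 3 = -3
Option 6 has the best Copeland score.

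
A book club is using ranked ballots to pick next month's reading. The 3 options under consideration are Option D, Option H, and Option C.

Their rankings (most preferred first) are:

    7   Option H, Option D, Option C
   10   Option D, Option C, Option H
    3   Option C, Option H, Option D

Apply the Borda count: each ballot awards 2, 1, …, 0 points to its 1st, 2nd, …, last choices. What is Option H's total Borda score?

Borda scores:
  Option D: 7·1 + 10·2 + 3·0 = 27
  Option H: 7·2 + 10·0 + 3·1 = 17
  Option C: 7·0 + 10·1 + 3·2 = 16

17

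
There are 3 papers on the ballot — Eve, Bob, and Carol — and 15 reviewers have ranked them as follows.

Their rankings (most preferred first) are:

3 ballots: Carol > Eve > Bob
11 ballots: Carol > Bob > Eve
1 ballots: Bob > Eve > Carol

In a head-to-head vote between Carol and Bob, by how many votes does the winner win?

Ballots ranking Carol above Bob: 3+11 = 14.
Ballots ranking Bob above Carol: 1.
Carol wins 14–1, a margin of 13.

13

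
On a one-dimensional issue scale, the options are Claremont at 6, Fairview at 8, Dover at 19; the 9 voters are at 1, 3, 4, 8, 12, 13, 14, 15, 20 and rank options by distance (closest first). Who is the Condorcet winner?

With single-peaked preferences on a line, the Condorcet winner is the candidate closest to the median voter.
The median voter (position 12) is closest to Fairview at 8.
Check: Fairview vs Claremont — voters closer to Fairview: 6 of 9.

Fairview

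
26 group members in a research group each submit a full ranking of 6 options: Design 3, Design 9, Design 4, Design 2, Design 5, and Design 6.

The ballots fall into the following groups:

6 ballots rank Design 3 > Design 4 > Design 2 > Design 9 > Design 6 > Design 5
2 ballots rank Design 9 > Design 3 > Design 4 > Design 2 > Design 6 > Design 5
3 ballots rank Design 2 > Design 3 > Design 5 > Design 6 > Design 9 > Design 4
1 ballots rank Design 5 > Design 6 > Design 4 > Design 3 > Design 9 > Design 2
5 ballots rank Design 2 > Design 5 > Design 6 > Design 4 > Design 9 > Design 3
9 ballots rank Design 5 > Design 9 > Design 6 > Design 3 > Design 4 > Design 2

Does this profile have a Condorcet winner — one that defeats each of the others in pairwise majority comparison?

No

Head-to-head results (26 voters total):
Design 3 vs Design 9: Design 9 wins 16–10.
Design 3 vs Design 4: Design 3 wins 20–6.
Design 3 vs Design 2: Design 3 wins 18–8.
Design 3 vs Design 5: Design 5 wins 15–11.
Design 3 vs Design 6: Design 6 wins 15–11.
Design 9 vs Design 4: Design 9 wins 14–12.
Design 9 vs Design 2: Design 2 wins 14–12.
Design 9 vs Design 5: Design 5 wins 18–8.
Design 9 vs Design 6: Design 9 wins 17–9.
Design 4 vs Design 2: Design 4 wins 18–8.
Design 4 vs Design 5: Design 5 wins 18–8.
Design 4 vs Design 6: Design 6 wins 18–8.
Design 2 vs Design 5: Design 2 wins 16–10.
Design 2 vs Design 6: Design 2 wins 16–10.
Design 5 vs Design 6: Design 5 wins 18–8.
No candidate beats all others: Design 3 beats Design 2 beats Design 9 beats Design 3, a majority cycle.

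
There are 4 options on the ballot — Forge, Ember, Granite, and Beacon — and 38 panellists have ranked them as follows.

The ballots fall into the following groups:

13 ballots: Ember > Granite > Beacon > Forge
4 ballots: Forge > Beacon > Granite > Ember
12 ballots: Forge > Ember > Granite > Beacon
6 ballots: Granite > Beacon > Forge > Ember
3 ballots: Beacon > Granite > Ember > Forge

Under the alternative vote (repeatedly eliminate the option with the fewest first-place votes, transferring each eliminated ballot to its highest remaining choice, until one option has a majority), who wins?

Forge

Round 1: Forge 16, Ember 13, Granite 6, Beacon 3. Beacon has the fewest and is eliminated.
Round 2: Forge 16, Ember 13, Granite 9. Granite has the fewest and is eliminated.
Round 3: Forge 22, Ember 16. Forge has a majority.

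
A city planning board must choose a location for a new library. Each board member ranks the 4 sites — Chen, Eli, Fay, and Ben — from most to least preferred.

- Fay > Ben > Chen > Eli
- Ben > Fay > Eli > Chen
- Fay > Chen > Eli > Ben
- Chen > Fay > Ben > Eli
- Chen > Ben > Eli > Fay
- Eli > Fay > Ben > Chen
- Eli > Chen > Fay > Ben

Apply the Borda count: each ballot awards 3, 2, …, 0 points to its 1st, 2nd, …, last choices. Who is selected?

Fay

Borda scores:
  Chen: 1 + 0 + 2 + 3 + 3 + 0 + 2 = 11
  Eli: 0 + 1 + 1 + 0 + 1 + 3 + 3 = 9
  Fay: 3 + 2 + 3 + 2 + 0 + 2 + 1 = 13
  Ben: 2 + 3 + 0 + 1 + 2 + 1 + 0 = 9
Fay has the highest total.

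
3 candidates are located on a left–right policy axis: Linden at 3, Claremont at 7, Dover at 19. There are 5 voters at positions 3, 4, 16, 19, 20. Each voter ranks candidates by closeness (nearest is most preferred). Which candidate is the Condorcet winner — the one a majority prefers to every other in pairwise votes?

Dover

With single-peaked preferences on a line, the Condorcet winner is the candidate closest to the median voter.
The median voter (position 16) is closest to Dover at 19.
Check: Dover vs Linden — voters closer to Dover: 3 of 5.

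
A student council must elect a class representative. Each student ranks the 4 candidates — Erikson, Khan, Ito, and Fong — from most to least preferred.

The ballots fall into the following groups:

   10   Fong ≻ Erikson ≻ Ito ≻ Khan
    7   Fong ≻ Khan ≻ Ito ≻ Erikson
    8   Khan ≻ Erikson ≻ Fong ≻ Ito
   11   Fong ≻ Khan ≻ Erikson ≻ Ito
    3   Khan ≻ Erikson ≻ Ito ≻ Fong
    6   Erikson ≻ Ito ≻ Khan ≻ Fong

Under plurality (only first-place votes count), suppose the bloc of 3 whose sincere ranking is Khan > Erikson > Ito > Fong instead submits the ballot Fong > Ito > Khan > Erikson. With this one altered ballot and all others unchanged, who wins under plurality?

Fong

First-place totals with the altered ballot: Erikson 6, Khan 8, Ito 0, Fong 31.
The winner is unchanged: still Fong.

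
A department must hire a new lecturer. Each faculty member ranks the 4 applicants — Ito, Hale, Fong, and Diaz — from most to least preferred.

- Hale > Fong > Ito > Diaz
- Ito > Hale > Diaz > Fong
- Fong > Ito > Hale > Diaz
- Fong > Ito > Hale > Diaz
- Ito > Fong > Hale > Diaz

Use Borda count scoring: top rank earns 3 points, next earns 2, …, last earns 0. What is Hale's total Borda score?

8

Borda scores:
  Ito: 1 + 3 + 2 + 2 + 3 = 11
  Hale: 3 + 2 + 1 + 1 + 1 = 8
  Fong: 2 + 0 + 3 + 3 + 2 = 10
  Diaz: 0 + 1 + 0 + 0 + 0 = 1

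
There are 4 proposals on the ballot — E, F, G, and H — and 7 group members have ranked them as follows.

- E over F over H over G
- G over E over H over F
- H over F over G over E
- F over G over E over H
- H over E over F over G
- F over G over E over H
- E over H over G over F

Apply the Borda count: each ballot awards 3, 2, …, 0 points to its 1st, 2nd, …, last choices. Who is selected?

Borda scores:
  E: 3 + 2 + 0 + 1 + 2 + 1 + 3 = 12
  F: 2 + 0 + 2 + 3 + 1 + 3 + 0 = 11
  G: 0 + 3 + 1 + 2 + 0 + 2 + 1 = 9
  H: 1 + 1 + 3 + 0 + 3 + 0 + 2 = 10
E has the highest total.

E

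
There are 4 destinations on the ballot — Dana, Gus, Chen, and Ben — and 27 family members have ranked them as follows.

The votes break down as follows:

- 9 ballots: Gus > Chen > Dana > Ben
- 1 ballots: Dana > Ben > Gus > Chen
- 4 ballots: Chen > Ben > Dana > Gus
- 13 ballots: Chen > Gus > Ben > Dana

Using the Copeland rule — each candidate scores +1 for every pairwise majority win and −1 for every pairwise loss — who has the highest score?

Pairwise results:
  Dana vs Gus: Gus wins 22–5.
  Dana vs Chen: Chen wins 26–1.
  Dana vs Ben: Ben wins 17–10.
  Gus vs Chen: Chen wins 17–10.
  Gus vs Ben: Gus wins 22–5.
  Chen vs Ben: Chen wins 26–1.
Copeland scores (wins − losses):
  Dana: 0 − 3 = -3
  Gus: 2 − 1 = 1
  Chen: 3 − 0 = 3
  Ben: 1 − 2 = -1
Chen has the best Copeland score.

Chen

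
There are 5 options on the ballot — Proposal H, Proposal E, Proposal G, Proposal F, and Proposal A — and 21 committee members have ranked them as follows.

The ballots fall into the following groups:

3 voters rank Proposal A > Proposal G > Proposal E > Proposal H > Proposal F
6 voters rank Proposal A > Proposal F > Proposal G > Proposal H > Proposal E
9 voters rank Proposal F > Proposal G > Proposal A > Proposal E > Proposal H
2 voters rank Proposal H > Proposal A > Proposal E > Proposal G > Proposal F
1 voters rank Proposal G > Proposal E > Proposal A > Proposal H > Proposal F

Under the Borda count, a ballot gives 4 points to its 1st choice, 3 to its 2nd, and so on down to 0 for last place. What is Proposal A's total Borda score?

Borda scores:
  Proposal H: 3·1 + 6·1 + 9·0 + 2·4 + 1 = 18
  Proposal E: 3·2 + 6·0 + 9·1 + 2·2 + 3 = 22
  Proposal G: 3·3 + 6·2 + 9·3 + 2·1 + 4 = 54
  Proposal F: 3·0 + 6·3 + 9·4 + 2·0 + 0 = 54
  Proposal A: 3·4 + 6·4 + 9·2 + 2·3 + 2 = 62

62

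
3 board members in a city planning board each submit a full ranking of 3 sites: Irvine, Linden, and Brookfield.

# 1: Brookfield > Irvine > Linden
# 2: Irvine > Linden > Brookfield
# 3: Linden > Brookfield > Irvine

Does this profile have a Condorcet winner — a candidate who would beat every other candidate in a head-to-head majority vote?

Head-to-head results (3 voters total):
Irvine vs Linden: Irvine wins 2–1.
Irvine vs Brookfield: Brookfield wins 2–1.
Linden vs Brookfield: Linden wins 2–1.
No candidate beats all others: Irvine beats Linden beats Brookfield beats Irvine, a majority cycle.

No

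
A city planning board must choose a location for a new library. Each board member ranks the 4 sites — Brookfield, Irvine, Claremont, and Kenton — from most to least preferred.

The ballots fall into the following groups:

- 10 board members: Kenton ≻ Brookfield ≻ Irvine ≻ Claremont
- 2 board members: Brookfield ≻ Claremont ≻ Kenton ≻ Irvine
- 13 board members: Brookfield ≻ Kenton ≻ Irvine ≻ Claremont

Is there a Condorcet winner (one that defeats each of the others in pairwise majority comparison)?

Yes

Head-to-head results (25 voters total):
Brookfield vs Irvine: Brookfield wins 25–0.
Brookfield vs Claremont: Brookfield wins 25–0.
Brookfield vs Kenton: Brookfield wins 15–10.
Irvine vs Claremont: Irvine wins 23–2.
Irvine vs Kenton: Kenton wins 25–0.
Claremont vs Kenton: Kenton wins 23–2.
Brookfield beats each rival — Irvine (25–0), Claremont (25–0), Kenton (15–10) — so Brookfield is the Condorcet winner.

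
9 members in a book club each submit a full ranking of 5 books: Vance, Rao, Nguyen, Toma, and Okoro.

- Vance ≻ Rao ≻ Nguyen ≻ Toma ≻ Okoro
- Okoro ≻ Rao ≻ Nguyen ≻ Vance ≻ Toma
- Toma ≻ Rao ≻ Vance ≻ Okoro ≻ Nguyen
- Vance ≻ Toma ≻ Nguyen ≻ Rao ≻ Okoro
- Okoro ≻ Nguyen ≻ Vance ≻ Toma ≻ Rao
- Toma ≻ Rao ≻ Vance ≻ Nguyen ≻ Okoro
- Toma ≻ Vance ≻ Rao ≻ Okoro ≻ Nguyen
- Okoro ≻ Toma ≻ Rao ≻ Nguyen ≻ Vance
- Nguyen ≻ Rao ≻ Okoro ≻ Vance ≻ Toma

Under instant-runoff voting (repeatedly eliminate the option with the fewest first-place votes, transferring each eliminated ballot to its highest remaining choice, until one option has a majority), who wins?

Toma

Round 1: Toma 3, Okoro 3, Vance 2, Nguyen 1, Rao 0. Rao has the fewest and is eliminated.
Round 2: Toma 3, Okoro 3, Vance 2, Nguyen 1. Nguyen has the fewest and is eliminated.
Round 3: Okoro 4, Toma 3, Vance 2. Vance has the fewest and is eliminated.
Round 4: Toma 5, Okoro 4. Toma has a majority.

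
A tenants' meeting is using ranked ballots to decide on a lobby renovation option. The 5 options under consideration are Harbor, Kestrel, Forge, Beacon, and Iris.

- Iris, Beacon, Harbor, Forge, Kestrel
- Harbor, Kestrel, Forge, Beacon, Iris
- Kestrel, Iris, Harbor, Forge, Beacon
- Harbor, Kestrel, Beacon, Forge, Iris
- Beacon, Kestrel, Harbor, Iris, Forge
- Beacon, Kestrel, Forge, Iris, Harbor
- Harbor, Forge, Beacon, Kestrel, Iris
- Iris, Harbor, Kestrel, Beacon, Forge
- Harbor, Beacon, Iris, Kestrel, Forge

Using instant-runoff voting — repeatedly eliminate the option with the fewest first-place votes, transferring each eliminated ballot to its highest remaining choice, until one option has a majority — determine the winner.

Round 1: Harbor 4, Beacon 2, Iris 2, Kestrel 1, Forge 0. Forge has the fewest and is eliminated.
Round 2: Harbor 4, Beacon 2, Iris 2, Kestrel 1. Kestrel has the fewest and is eliminated.
Round 3: Harbor 4, Iris 3, Beacon 2. Beacon has the fewest and is eliminated.
Round 4: Harbor 5, Iris 4. Harbor has a majority.

Harbor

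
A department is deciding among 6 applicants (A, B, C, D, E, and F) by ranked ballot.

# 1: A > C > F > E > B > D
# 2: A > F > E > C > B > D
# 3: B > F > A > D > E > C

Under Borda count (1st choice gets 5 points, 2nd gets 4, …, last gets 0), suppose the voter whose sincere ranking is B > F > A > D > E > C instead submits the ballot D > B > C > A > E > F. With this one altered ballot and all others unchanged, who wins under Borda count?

A

Borda totals with the altered ballot: A 12, B 6, C 9, D 5, E 6, F 7.
The winner is unchanged: still A.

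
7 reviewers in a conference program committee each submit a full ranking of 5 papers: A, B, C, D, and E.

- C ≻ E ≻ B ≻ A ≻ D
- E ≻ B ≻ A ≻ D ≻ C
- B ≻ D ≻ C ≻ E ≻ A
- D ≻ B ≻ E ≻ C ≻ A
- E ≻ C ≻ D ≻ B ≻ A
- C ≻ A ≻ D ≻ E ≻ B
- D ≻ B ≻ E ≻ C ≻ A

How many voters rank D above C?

Ballots ranking D above C: 4.
Ballots ranking C above D: 3.
So 4 of 7 voters prefer D to C.

4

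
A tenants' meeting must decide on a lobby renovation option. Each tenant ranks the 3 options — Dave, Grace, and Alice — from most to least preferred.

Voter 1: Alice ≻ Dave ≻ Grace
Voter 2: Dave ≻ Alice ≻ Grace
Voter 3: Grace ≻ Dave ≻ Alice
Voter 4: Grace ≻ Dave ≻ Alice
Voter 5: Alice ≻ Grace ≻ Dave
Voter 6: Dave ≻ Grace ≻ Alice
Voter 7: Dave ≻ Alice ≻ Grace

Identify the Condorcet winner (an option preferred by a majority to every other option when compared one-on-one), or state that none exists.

Dave

Head-to-head results (7 voters total):
Dave vs Grace: Dave wins 4–3.
Dave vs Alice: Dave wins 5–2.
Grace vs Alice: Alice wins 4–3.
Dave beats each rival — Grace (4–3), Alice (5–2) — so Dave is the Condorcet winner.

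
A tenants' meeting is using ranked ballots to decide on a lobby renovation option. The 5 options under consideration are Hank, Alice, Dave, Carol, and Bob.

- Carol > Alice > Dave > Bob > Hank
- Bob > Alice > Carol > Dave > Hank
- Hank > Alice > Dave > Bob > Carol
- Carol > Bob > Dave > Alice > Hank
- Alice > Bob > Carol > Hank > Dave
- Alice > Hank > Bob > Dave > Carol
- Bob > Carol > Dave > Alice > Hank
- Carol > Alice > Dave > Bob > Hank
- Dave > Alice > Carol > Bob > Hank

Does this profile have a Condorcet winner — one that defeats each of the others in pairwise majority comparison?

Yes

Head-to-head results (9 voters total):
Hank vs Alice: Alice wins 8–1.
Hank vs Dave: Dave wins 6–3.
Hank vs Carol: Carol wins 7–2.
Hank vs Bob: Bob wins 7–2.
Alice vs Dave: Alice wins 6–3.
Alice vs Carol: Alice wins 5–4.
Alice vs Bob: Alice wins 6–3.
Dave vs Carol: Carol wins 6–3.
Dave vs Bob: Bob wins 5–4.
Carol vs Bob: Bob wins 5–4.
Alice beats each rival — Hank (8–1), Dave (6–3), Carol (5–4), Bob (6–3) — so Alice is the Condorcet winner.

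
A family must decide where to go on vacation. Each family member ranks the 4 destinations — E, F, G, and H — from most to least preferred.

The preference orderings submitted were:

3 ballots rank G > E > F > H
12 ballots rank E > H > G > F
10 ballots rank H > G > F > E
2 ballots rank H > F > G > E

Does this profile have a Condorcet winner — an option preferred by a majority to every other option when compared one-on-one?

No

Head-to-head results (27 voters total):
E vs F: E wins 15–12.
E vs G: G wins 15–12.
E vs H: E wins 15–12.
F vs G: G wins 25–2.
F vs H: H wins 24–3.
G vs H: H wins 24–3.
No candidate beats all others: E beats H beats G beats E, a majority cycle.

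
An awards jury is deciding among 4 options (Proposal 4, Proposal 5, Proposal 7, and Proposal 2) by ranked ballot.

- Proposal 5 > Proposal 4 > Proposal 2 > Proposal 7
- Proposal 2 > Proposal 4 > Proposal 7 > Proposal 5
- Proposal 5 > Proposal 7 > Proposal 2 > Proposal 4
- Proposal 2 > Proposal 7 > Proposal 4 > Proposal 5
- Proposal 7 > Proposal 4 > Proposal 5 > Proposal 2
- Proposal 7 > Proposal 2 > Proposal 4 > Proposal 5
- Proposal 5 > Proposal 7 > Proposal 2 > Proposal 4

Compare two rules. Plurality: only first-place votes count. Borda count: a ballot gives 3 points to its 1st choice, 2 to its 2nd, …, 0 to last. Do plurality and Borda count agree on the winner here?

Plurality first-place counts: Proposal 4 0, Proposal 5 3, Proposal 7 2, Proposal 2 2 → Proposal 5.
Borda totals: Proposal 4 8, Proposal 5 10, Proposal 7 13, Proposal 2 11 → Proposal 7.
The two rules disagree: plurality picks Proposal 5, Borda picks Proposal 7.

No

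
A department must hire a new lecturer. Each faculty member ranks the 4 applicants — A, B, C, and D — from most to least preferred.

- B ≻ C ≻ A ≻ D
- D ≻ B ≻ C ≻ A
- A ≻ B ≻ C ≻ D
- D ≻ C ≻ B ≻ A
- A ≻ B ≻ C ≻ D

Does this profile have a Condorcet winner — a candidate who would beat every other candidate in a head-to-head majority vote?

Head-to-head results (5 voters total):
A vs B: B wins 3–2.
A vs C: C wins 3–2.
A vs D: A wins 3–2.
B vs C: B wins 4–1.
B vs D: B wins 3–2.
C vs D: C wins 3–2.
B beats each rival — A (3–2), C (4–1), D (3–2) — so B is the Condorcet winner.

Yes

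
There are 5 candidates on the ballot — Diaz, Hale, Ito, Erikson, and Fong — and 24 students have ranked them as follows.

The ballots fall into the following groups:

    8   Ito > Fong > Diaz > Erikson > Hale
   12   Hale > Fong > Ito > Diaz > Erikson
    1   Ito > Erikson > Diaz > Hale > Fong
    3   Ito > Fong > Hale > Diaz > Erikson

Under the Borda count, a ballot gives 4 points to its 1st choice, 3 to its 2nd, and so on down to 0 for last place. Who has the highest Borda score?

Ito

Borda scores:
  Diaz: 8·2 + 12·1 + 2 + 3·1 = 33
  Hale: 8·0 + 12·4 + 1 + 3·2 = 55
  Ito: 8·4 + 12·2 + 4 + 3·4 = 72
  Erikson: 8·1 + 12·0 + 3 + 3·0 = 11
  Fong: 8·3 + 12·3 + 0 + 3·3 = 69
Ito has the highest total.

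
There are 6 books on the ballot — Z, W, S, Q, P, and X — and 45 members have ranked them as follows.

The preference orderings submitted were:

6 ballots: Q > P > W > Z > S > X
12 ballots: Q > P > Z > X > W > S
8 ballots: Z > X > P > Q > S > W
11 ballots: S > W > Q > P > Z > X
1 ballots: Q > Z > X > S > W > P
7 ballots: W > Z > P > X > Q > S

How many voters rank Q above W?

27

Ballots ranking Q above W: 6+12+8+1 = 27.
Ballots ranking W above Q: 11+7 = 18.
So 27 of 45 voters prefer Q to W.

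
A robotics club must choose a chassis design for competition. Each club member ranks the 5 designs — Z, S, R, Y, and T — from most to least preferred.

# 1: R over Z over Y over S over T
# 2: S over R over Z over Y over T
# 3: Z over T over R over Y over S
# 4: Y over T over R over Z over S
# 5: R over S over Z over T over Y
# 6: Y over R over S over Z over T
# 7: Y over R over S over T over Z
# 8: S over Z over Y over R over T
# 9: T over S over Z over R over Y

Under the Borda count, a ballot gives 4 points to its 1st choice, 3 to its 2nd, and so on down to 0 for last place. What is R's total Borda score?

Borda scores:
  Z: 3 + 2 + 4 + 1 + 2 + 1 + 0 + 3 + 2 = 18
  S: 1 + 4 + 0 + 0 + 3 + 2 + 2 + 4 + 3 = 19
  R: 4 + 3 + 2 + 2 + 4 + 3 + 3 + 1 + 1 = 23
  Y: 2 + 1 + 1 + 4 + 0 + 4 + 4 + 2 + 0 = 18
  T: 0 + 0 + 3 + 3 + 1 + 0 + 1 + 0 + 4 = 12

23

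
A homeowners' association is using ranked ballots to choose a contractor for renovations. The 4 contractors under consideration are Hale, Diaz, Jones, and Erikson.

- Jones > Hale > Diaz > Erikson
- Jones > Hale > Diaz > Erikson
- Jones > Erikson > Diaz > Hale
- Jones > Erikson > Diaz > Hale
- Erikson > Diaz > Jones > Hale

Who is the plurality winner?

Jones

First-place vote totals:
  Hale: 0
  Diaz: 0
  Jones: 4
  Erikson: 1
Jones has the most first-place votes.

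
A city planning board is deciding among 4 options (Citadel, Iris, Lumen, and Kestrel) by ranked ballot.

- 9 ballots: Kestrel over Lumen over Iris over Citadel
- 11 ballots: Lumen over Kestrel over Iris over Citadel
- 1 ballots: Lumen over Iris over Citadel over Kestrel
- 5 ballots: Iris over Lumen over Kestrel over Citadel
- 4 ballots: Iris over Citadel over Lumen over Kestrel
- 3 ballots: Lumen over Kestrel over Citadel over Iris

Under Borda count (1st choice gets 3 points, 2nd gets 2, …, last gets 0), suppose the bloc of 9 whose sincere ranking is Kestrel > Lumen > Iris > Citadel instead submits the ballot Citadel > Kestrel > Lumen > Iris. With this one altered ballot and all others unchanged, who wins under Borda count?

Borda totals with the altered ballot: Citadel 39, Iris 40, Lumen 68, Kestrel 51.
The winner is unchanged: still Lumen.

Lumen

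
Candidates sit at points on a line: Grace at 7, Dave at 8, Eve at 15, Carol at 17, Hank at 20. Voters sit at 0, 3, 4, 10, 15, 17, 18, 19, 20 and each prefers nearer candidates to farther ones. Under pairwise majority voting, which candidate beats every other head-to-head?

Eve

With single-peaked preferences on a line, the Condorcet winner is the candidate closest to the median voter.
The median voter (position 15) is closest to Eve at 15.
Check: Eve vs Hank — voters closer to Eve: 6 of 9.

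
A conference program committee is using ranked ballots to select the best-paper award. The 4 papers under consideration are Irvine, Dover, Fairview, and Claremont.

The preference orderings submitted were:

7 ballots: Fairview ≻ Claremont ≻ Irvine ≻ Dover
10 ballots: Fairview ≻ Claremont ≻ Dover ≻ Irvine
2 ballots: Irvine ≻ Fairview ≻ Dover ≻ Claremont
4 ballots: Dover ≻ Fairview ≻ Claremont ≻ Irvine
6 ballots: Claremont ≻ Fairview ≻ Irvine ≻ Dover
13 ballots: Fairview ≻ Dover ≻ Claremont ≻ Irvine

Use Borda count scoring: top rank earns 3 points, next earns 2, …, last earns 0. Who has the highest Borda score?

Borda scores:
  Irvine: 7·1 + 10·0 + 2·3 + 4·0 + 6·1 + 13·0 = 19
  Dover: 7·0 + 10·1 + 2·1 + 4·3 + 6·0 + 13·2 = 50
  Fairview: 7·3 + 10·3 + 2·2 + 4·2 + 6·2 + 13·3 = 114
  Claremont: 7·2 + 10·2 + 2·0 + 4·1 + 6·3 + 13·1 = 69
Fairview has the highest total.

Fairview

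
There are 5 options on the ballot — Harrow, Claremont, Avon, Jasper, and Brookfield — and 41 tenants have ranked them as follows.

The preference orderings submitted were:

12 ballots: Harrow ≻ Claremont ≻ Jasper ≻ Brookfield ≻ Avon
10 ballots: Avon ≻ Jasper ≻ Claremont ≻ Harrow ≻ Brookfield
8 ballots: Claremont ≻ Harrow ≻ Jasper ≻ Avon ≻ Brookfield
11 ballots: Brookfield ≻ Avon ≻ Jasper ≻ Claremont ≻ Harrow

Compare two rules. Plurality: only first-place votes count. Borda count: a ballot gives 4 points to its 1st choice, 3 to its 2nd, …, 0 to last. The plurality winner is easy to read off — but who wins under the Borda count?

Claremont

Plurality first-place counts: Harrow 12, Claremont 8, Avon 10, Jasper 0, Brookfield 11 → Harrow.
Borda totals: Harrow 82, Claremont 99, Avon 81, Jasper 92, Brookfield 56 → Claremont.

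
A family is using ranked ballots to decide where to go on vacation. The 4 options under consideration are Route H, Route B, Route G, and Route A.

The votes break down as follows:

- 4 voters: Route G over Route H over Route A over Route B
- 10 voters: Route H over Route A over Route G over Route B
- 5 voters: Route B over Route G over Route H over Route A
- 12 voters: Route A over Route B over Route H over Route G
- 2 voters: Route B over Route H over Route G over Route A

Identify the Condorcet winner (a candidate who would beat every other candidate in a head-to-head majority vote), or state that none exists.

None — there is no Condorcet winner

Head-to-head results (33 voters total):
Route H vs Route B: Route B wins 19–14.
Route H vs Route G: Route H wins 24–9.
Route H vs Route A: Route H wins 21–12.
Route B vs Route G: Route B wins 19–14.
Route B vs Route A: Route A wins 26–7.
Route G vs Route A: Route A wins 22–11.
No candidate beats all others: Route H beats Route A beats Route B beats Route H, a majority cycle.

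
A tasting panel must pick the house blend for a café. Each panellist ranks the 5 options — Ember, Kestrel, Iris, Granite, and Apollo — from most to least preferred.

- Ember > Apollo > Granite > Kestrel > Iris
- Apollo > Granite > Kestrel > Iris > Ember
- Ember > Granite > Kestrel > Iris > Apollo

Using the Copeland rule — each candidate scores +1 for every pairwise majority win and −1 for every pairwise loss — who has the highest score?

Ember

Pairwise results:
  Ember vs Kestrel: Ember wins 2–1.
  Ember vs Iris: Ember wins 2–1.
  Ember vs Granite: Ember wins 2–1.
  Ember vs Apollo: Ember wins 2–1.
  Kestrel vs Iris: Kestrel wins 3–0.
  Kestrel vs Granite: Granite wins 3–0.
  Kestrel vs Apollo: Apollo wins 2–1.
  Iris vs Granite: Granite wins 3–0.
  Iris vs Apollo: Apollo wins 2–1.
  Granite vs Apollo: Apollo wins 2–1.
Copeland scores (wins − losses):
  Ember: 4 − 0 = 4
  Kestrel: 1 − 3 = -2
  Iris: 0 − 4 = -4
  Granite: 2 − 2 = 0
  Apollo: 3 − 1 = 2
Ember has the best Copeland score.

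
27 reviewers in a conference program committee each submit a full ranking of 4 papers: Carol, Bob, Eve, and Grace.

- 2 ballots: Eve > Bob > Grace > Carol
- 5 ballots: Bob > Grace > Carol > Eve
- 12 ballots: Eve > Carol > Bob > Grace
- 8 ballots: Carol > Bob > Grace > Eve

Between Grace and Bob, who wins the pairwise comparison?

Ballots ranking Grace above Bob: 0.
Ballots ranking Bob above Grace: 2+5+12+8 = 27.
Bob wins the head-to-head, 27–0.

Bob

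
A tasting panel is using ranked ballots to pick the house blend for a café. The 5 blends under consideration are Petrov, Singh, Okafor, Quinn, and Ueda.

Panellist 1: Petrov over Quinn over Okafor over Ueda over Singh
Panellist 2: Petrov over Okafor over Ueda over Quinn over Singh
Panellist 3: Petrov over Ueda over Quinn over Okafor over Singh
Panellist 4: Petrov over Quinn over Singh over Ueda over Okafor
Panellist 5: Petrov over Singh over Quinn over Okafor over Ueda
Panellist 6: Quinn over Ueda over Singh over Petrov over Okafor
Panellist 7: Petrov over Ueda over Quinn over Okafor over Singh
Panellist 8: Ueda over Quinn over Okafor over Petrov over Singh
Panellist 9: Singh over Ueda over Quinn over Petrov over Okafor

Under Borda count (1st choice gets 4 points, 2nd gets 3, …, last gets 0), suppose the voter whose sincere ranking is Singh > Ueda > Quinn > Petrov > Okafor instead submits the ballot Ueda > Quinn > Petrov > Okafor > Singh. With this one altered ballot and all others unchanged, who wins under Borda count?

Borda totals with the altered ballot: Petrov 28, Singh 7, Okafor 11, Quinn 23, Ueda 21.
The winner is unchanged: still Petrov.

Petrov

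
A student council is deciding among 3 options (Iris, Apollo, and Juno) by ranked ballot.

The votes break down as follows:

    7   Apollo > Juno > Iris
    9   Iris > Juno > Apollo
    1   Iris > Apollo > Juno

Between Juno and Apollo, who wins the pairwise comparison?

Juno

Ballots ranking Juno above Apollo: 9.
Ballots ranking Apollo above Juno: 7+1 = 8.
Juno wins the head-to-head, 9–8.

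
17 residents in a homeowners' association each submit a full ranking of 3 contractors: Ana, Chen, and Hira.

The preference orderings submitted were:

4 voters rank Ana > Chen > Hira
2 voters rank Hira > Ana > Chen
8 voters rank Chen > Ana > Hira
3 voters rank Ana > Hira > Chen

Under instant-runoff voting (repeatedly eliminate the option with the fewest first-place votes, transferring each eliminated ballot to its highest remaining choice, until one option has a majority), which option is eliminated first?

Round 1: Chen 8, Ana 7, Hira 2. Hira has the fewest and is eliminated.
Round 2: Ana 9, Chen 8. Ana has a majority.

Hira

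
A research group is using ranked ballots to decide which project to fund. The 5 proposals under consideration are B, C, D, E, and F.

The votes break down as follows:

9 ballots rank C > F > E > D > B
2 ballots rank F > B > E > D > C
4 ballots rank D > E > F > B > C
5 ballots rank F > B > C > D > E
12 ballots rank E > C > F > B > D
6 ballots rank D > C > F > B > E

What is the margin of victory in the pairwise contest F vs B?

Ballots ranking F above B: 9+2+4+5+12+6 = 38.
Ballots ranking B above F: 0.
F wins 38–0, a margin of 38.

38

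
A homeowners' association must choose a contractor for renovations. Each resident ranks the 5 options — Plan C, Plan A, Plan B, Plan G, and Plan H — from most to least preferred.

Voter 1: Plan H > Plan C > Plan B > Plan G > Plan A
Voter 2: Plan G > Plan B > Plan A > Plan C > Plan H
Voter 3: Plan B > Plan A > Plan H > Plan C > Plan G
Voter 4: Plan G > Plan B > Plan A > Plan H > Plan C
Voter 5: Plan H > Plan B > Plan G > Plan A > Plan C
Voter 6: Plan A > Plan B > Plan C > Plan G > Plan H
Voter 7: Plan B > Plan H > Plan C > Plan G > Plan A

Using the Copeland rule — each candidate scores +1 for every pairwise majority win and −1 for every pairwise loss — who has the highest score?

Pairwise results:
  Plan C vs Plan A: Plan A wins 5–2.
  Plan C vs Plan B: Plan B wins 6–1.
  Plan C vs Plan G: Plan C wins 4–3.
  Plan C vs Plan H: Plan H wins 5–2.
  Plan A vs Plan B: Plan B wins 6–1.
  Plan A vs Plan G: Plan G wins 5–2.
  Plan A vs Plan H: Plan A wins 4–3.
  Plan B vs Plan G: Plan B wins 5–2.
  Plan B vs Plan H: Plan B wins 5–2.
  Plan G vs Plan H: Plan H wins 4–3.
Copeland scores (wins − losses):
  Plan C: 1 − 3 = -2
  Plan A: 2 − 2 = 0
  Plan B: 4 − 0 = 4
  Plan G: 1 − 3 = -2
  Plan H: 2 − 2 = 0
Plan B has the best Copeland score.

Plan B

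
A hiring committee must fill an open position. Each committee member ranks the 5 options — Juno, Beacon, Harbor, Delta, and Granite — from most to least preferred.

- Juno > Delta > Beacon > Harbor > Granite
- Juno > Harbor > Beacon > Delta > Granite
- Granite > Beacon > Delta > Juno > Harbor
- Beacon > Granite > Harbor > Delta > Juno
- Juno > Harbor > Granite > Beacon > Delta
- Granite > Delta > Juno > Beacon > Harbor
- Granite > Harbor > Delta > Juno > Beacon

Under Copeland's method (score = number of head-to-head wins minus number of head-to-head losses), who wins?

Granite

Pairwise results:
  Juno vs Beacon: Juno wins 5–2.
  Juno vs Harbor: Juno wins 5–2.
  Juno vs Delta: Delta wins 4–3.
  Juno vs Granite: Granite wins 4–3.
  Beacon vs Harbor: Beacon wins 4–3.
  Beacon vs Delta: Beacon wins 4–3.
  Beacon vs Granite: Granite wins 4–3.
  Harbor vs Delta: Harbor wins 4–3.
  Harbor vs Granite: Granite wins 4–3.
  Delta vs Granite: Granite wins 5–2.
Copeland scores (wins − losses):
  Juno: 2 − 2 = 0
  Beacon: 2 − 2 = 0
  Harbor: 1 − 3 = -2
  Delta: 1 − 3 = -2
  Granite: 4 − 0 = 4
Granite has the best Copeland score.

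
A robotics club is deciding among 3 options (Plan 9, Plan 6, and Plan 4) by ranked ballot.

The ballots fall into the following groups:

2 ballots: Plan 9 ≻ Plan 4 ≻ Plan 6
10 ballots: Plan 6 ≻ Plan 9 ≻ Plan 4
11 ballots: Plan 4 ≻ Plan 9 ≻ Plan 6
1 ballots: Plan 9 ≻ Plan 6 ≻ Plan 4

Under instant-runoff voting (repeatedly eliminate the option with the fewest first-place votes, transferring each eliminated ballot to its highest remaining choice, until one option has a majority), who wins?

Plan 4

Round 1: Plan 4 11, Plan 6 10, Plan 9 3. Plan 9 has the fewest and is eliminated.
Round 2: Plan 4 13, Plan 6 11. Plan 4 has a majority.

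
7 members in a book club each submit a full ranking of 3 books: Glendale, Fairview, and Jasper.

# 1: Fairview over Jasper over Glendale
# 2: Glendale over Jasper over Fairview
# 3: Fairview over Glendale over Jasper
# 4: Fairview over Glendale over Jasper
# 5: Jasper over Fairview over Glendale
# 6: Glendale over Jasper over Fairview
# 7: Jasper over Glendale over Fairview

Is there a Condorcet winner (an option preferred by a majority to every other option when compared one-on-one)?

No

Head-to-head results (7 voters total):
Glendale vs Fairview: Fairview wins 4–3.
Glendale vs Jasper: Glendale wins 4–3.
Fairview vs Jasper: Jasper wins 4–3.
No candidate beats all others: Glendale beats Jasper beats Fairview beats Glendale, a majority cycle.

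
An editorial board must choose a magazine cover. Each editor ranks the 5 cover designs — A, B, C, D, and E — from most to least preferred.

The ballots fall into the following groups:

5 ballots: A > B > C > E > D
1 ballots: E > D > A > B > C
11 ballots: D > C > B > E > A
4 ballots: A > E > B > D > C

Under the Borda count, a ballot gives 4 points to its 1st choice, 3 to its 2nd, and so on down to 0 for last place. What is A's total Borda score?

Borda scores:
  A: 5·4 + 2 + 11·0 + 4·4 = 38
  B: 5·3 + 1 + 11·2 + 4·2 = 46
  C: 5·2 + 0 + 11·3 + 4·0 = 43
  D: 5·0 + 3 + 11·4 + 4·1 = 51
  E: 5·1 + 4 + 11·1 + 4·3 = 32

38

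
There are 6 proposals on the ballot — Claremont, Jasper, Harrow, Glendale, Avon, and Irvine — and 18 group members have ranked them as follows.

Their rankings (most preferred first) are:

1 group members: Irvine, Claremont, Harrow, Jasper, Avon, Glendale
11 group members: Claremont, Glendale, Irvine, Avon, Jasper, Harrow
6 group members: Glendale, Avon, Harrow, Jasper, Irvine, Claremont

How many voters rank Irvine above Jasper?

12

Ballots ranking Irvine above Jasper: 1+11 = 12.
Ballots ranking Jasper above Irvine: 6.
So 12 of 18 voters prefer Irvine to Jasper.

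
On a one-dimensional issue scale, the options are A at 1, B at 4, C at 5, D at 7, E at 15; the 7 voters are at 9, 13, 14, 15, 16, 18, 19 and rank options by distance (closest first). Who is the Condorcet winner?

With single-peaked preferences on a line, the Condorcet winner is the candidate closest to the median voter.
The median voter (position 15) is closest to E at 15.
Check: E vs D — voters closer to E: 6 of 7.

E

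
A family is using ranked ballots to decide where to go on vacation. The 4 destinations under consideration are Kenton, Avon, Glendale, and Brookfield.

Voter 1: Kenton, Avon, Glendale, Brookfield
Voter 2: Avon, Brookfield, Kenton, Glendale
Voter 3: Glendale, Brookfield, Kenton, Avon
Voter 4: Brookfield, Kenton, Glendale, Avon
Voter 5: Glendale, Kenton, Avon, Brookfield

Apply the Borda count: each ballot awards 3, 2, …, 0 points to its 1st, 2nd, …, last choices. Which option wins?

Borda scores:
  Kenton: 3 + 1 + 1 + 2 + 2 = 9
  Avon: 2 + 3 + 0 + 0 + 1 = 6
  Glendale: 1 + 0 + 3 + 1 + 3 = 8
  Brookfield: 0 + 2 + 2 + 3 + 0 = 7
Kenton has the highest total.

Kenton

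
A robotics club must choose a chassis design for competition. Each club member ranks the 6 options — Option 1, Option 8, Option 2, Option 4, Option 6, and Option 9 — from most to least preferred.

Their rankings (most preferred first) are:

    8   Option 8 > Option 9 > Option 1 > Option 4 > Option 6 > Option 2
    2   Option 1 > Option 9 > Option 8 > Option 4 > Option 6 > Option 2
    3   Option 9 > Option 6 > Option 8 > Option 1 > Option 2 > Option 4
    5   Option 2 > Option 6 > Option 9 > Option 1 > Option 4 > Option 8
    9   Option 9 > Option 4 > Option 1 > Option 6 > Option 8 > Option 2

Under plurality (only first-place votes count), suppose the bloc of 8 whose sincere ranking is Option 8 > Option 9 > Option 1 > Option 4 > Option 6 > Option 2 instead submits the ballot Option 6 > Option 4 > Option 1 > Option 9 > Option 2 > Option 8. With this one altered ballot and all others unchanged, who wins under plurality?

Option 9

First-place totals with the altered ballot: Option 1 2, Option 8 0, Option 2 5, Option 4 0, Option 6 8, Option 9 12.
The winner is unchanged: still Option 9.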